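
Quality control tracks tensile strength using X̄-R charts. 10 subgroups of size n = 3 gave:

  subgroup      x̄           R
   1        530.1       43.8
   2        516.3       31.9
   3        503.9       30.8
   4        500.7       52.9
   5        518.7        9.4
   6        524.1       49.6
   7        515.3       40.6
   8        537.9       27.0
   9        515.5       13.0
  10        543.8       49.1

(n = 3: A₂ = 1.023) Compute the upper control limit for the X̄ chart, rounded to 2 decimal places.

X̄̄ = (530.1 + 516.3 + 503.9 + 500.7 + 518.7 + 524.1 + 515.3 + 537.9 + 515.5 + 543.8) / 10 = 5206.3000 / 10 = 520.6300
R̄ = (43.8 + 31.9 + 30.8 + 52.9 + 9.4 + 49.6 + 40.6 + 27.0 + 13.0 + 49.1) / 10 = 348.1000 / 10 = 34.8100
UCL = X̄̄ + A₂·R̄ = 520.6300 + 1.023 × 34.8100 = 556.2406

556.24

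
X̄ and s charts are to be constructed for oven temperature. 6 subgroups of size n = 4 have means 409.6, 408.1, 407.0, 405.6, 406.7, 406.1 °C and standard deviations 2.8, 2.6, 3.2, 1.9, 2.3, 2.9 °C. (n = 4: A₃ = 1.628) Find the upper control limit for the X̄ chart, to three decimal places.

411.443

X̄̄ = (409.6 + 408.1 + 407.0 + 405.6 + 406.7 + 406.1) / 6 = 407.1833
s̄ = (2.8 + 2.6 + 3.2 + 1.9 + 2.3 + 2.9) / 6 = 2.6167
UCL = X̄̄ + A₃·s̄ = 407.1833 + 1.628 × 2.6167 = 411.4433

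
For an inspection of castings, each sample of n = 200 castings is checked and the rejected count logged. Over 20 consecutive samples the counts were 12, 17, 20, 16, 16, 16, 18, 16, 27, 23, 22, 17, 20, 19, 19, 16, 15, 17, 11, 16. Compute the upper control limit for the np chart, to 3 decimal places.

29.685

p̄ = Σdᵢ / (k·n) = 353 / (20 × 200) = 0.08825
UCL = np̄ + 3·√(np̄(1−p̄)) = 17.6500 + 3 × √(17.6500×0.91175) = 17.6500 + 3 × 4.0115 = 29.6846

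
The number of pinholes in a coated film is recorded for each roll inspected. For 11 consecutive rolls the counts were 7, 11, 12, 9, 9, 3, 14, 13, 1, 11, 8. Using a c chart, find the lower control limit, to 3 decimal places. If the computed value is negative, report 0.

c̄ = (7 + 11 + 12 + 9 + 9 + 3 + 14 + 13 + 1 + 11 + 8) / 11 = 98 / 11 = 8.9091
LCL = c̄ − 3√c̄ = 8.9091 − 3 × 2.9848 = -0.0453 → 0 (cannot be negative)

0.000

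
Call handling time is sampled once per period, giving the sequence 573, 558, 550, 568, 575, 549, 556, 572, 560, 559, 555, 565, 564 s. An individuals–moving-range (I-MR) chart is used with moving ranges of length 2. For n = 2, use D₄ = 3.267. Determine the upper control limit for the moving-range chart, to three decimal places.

34.031

Moving ranges: 15, 8, 18, 7, 26, 7, 16, 12, 1, 4, 10, 1; M̄R̄ = 125.0000 / 12 = 10.4167
UCL_MR = D₄·M̄R̄ = 3.267 × 10.4167 = 34.0312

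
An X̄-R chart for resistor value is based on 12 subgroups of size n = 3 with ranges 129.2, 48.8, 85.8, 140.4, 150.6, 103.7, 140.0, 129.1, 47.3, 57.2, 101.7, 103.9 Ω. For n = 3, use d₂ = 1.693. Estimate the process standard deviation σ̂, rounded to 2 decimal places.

60.92

R̄ = (129.2 + 48.8 + 85.8 + 140.4 + 150.6 + 103.7 + 140.0 + 129.1 + 47.3 + 57.2 + 101.7 + 103.9) / 12 = 103.1417
σ̂ = R̄ / d₂ = 103.1417 / 1.693 = 60.9224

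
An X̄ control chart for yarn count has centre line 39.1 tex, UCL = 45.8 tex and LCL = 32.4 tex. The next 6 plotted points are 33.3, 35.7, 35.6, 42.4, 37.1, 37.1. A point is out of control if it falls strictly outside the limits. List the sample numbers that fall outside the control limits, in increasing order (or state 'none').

none

All 6 points lie within [32.4, 45.8].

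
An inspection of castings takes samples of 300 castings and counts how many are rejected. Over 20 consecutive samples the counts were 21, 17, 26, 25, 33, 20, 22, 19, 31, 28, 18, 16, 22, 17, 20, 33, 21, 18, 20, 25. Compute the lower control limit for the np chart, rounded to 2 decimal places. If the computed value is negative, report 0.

p̄ = Σdᵢ / (k·n) = 452 / (20 × 300) = 0.07533
LCL = np̄ − 3·√(np̄(1−p̄)) = 22.6000 − 3 × 4.5714 = 8.8859

8.89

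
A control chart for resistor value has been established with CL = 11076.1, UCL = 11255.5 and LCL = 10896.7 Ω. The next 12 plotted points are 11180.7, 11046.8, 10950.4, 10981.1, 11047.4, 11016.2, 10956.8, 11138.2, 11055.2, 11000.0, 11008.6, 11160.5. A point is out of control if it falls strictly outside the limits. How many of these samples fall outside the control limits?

0

All 12 points lie within [10896.7, 11255.5].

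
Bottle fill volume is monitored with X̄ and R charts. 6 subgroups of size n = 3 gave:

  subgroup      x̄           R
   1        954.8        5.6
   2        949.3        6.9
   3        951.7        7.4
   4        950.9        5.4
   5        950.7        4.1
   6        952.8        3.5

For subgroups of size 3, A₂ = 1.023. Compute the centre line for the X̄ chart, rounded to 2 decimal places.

X̄̄ = (954.8 + 949.3 + 951.7 + 950.9 + 950.7 + 952.8) / 6 = 5710.2000 / 6 = 951.7000
CL = X̄̄ = 951.7000

951.70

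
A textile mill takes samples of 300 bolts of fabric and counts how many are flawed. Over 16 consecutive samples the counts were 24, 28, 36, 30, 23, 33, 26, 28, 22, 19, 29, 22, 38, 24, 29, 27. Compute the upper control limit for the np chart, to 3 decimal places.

42.338

p̄ = Σdᵢ / (k·n) = 438 / (16 × 300) = 0.09125
UCL = np̄ + 3·√(np̄(1−p̄)) = 27.3750 + 3 × √(27.3750×0.90875) = 27.3750 + 3 × 4.9877 = 42.3381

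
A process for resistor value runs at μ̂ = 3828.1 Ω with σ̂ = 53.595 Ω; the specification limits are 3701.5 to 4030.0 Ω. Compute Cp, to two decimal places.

1.02

Cp = (USL − LSL) / (6σ̂) = (4030.0 − 3701.5) / (6 × 53.595) = 328.5000 / 321.5700 = 1.0216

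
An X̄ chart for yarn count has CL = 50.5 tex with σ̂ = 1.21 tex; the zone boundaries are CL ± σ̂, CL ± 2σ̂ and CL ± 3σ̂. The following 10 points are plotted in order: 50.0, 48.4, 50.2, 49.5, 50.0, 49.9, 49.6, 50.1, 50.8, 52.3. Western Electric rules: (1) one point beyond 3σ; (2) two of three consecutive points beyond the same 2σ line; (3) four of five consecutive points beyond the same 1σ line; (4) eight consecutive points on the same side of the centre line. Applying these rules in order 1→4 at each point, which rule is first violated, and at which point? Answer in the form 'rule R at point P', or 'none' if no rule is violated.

rule 4 at point 8

Zone of each point (C = within 1σ̂, B = 1σ̂–2σ̂, A = 2σ̂–3σ̂, * = beyond 3σ̂; sign = side of CL): 1:-C, 2:-B, 3:-C, 4:-C, 5:-C, 6:-C, 7:-C, 8:-C, 9:+C, 10:+B
Rule 4 (eight consecutive points on the same side of the centre line) is satisfied at point 8.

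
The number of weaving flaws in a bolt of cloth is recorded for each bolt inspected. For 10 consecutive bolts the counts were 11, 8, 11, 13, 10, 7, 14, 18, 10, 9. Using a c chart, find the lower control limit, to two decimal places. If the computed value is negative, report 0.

1.11

c̄ = (11 + 8 + 11 + 13 + 10 + 7 + 14 + 18 + 10 + 9) / 10 = 111 / 10 = 11.1000
LCL = c̄ − 3√c̄ = 11.1000 − 3 × 3.3317 = 1.1050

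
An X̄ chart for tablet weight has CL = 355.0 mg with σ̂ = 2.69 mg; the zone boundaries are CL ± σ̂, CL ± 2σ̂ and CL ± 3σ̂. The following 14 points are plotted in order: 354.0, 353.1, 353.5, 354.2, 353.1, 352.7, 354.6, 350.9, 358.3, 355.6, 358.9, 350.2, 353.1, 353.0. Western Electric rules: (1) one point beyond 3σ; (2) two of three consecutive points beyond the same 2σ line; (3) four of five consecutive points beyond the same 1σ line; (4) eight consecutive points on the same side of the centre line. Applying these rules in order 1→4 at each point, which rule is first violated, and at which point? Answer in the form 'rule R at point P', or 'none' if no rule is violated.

Zone of each point (C = within 1σ̂, B = 1σ̂–2σ̂, A = 2σ̂–3σ̂, * = beyond 3σ̂; sign = side of CL): 1:-C, 2:-C, 3:-C, 4:-C, 5:-C, 6:-C, 7:-C, 8:-B, 9:+B, 10:+C, 11:+B, 12:-B, 13:-C, 14:-C
Rule 4 (eight consecutive points on the same side of the centre line) is satisfied at point 8.

rule 4 at point 8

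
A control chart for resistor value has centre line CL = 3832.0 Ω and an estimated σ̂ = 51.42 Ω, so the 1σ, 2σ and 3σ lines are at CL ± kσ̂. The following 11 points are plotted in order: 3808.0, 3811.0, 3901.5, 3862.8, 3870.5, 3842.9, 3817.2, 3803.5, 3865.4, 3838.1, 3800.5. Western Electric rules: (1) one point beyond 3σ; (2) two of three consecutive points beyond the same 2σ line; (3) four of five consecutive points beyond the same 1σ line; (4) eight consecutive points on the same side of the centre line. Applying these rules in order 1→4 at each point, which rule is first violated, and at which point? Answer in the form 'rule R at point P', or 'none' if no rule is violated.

Zone of each point (C = within 1σ̂, B = 1σ̂–2σ̂, A = 2σ̂–3σ̂, * = beyond 3σ̂; sign = side of CL): 1:-C, 2:-C, 3:+B, 4:+C, 5:+C, 6:+C, 7:-C, 8:-C, 9:+C, 10:+C, 11:-C
No rule fires across all 11 points.

none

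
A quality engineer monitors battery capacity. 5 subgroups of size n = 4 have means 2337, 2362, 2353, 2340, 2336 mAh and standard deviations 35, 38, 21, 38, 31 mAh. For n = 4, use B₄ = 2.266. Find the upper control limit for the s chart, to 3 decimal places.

s̄ = (35 + 38 + 21 + 38 + 31) / 5 = 32.6000
UCL_s = B₄·s̄ = 2.266 × 32.6000 = 73.8716

73.872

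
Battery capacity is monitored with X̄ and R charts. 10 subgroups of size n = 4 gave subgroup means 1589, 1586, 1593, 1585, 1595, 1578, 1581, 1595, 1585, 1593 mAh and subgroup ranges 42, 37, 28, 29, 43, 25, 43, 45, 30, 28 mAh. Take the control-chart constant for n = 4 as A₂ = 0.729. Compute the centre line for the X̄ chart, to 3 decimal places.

1588.000

X̄̄ = (1589 + 1586 + 1593 + 1585 + 1595 + 1578 + 1581 + 1595 + 1585 + 1593) / 10 = 15880.0000 / 10 = 1588.0000
CL = X̄̄ = 1588.0000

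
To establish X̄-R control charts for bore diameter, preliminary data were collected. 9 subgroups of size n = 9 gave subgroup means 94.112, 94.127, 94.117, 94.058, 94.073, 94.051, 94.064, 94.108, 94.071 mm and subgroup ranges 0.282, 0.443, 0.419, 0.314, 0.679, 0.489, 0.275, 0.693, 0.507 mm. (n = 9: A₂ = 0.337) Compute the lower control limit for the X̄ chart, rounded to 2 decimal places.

X̄̄ = (94.112 + 94.127 + 94.117 + 94.058 + 94.073 + 94.051 + 94.064 + 94.108 + 94.071) / 9 = 846.7810 / 9 = 94.0868
R̄ = (0.282 + 0.443 + 0.419 + 0.314 + 0.679 + 0.489 + 0.275 + 0.693 + 0.507) / 9 = 4.1010 / 9 = 0.4557
LCL = X̄̄ − A₂·R̄ = 94.0868 − 0.337 × 0.4557 = 93.9332

93.93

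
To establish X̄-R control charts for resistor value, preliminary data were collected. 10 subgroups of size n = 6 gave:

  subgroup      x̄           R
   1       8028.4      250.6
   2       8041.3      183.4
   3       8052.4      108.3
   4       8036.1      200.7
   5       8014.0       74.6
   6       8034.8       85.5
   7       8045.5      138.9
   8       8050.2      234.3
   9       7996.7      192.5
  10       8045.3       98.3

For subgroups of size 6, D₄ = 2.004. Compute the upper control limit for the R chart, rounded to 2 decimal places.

R̄ = (250.6 + 183.4 + 108.3 + 200.7 + 74.6 + 85.5 + 138.9 + 234.3 + 192.5 + 98.3) / 10 = 1567.1000 / 10 = 156.7100
UCL_R = D₄·R̄ = 2.004 × 156.7100 = 314.0468

314.05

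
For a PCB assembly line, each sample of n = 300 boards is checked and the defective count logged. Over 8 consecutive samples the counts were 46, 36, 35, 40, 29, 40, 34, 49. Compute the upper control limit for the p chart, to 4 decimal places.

0.1868

p̄ = Σdᵢ / (k·n) = 309 / (8 × 300) = 0.12875
UCL = p̄ + 3·√(p̄(1−p̄)/n) = 0.12875 + 3 × √(0.12875×0.87125/300) = 0.12875 + 3 × 0.01934 = 0.18676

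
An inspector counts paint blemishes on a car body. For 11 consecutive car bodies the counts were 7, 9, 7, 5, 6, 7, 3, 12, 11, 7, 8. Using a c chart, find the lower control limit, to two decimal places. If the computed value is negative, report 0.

c̄ = (7 + 9 + 7 + 5 + 6 + 7 + 3 + 12 + 11 + 7 + 8) / 11 = 82 / 11 = 7.4545
LCL = c̄ − 3√c̄ = 7.4545 − 3 × 2.7303 = -0.7364 → 0 (cannot be negative)

0.00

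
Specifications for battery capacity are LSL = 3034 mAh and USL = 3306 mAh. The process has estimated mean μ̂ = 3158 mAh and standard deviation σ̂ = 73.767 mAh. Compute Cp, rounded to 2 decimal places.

Cp = (USL − LSL) / (6σ̂) = (3306 − 3034) / (6 × 73.767) = 272.0000 / 442.6020 = 0.6145

0.61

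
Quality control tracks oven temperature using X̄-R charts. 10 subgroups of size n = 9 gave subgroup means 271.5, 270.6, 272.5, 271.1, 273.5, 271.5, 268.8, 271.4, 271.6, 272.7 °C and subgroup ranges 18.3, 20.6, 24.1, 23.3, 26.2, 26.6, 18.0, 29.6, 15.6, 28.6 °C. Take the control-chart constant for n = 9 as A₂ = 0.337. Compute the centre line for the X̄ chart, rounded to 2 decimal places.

271.52

X̄̄ = (271.5 + 270.6 + 272.5 + 271.1 + 273.5 + 271.5 + 268.8 + 271.4 + 271.6 + 272.7) / 10 = 2715.2000 / 10 = 271.5200
CL = X̄̄ = 271.5200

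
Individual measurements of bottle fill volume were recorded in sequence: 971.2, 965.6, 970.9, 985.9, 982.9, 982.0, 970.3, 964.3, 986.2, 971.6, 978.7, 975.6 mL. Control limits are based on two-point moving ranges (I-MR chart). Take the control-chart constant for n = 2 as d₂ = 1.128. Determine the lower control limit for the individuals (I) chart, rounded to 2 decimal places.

952.66

X̄ = (971.2 + 965.6 + 970.9 + 985.9 + 982.9 + 982.0 + 970.3 + 964.3 + 986.2 + 971.6 + 978.7 + 975.6) / 12 = 975.4333
Moving ranges: 5.6, 5.3, 15.0, 3.0, 0.9, 11.7, 6.0, 21.9, 14.6, 7.1, 3.1; M̄R̄ = 94.2000 / 11 = 8.5636
LCL = X̄ − 3·M̄R̄/d₂ = 975.4333 − 3 × 8.5636 / 1.128 = 952.6577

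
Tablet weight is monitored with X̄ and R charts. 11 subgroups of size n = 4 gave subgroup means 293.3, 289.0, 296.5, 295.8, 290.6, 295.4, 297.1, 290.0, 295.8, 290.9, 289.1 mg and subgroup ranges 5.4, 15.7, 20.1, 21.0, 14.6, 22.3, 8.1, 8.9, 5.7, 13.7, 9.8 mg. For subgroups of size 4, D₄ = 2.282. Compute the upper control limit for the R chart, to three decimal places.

R̄ = (5.4 + 15.7 + 20.1 + 21.0 + 14.6 + 22.3 + 8.1 + 8.9 + 5.7 + 13.7 + 9.8) / 11 = 145.3000 / 11 = 13.2091
UCL_R = D₄·R̄ = 2.282 × 13.2091 = 30.1431

30.143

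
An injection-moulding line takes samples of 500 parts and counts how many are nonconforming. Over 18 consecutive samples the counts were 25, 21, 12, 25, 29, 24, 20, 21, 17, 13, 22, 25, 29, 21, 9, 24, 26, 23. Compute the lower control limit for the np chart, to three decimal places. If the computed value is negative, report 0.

7.853

p̄ = Σdᵢ / (k·n) = 386 / (18 × 500) = 0.04289
LCL = np̄ − 3·√(np̄(1−p̄)) = 21.4444 − 3 × 4.5304 = 7.8532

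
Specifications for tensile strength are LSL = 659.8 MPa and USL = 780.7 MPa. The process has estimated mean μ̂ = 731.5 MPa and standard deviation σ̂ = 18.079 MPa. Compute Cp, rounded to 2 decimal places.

1.11

Cp = (USL − LSL) / (6σ̂) = (780.7 − 659.8) / (6 × 18.079) = 120.9000 / 108.4740 = 1.1146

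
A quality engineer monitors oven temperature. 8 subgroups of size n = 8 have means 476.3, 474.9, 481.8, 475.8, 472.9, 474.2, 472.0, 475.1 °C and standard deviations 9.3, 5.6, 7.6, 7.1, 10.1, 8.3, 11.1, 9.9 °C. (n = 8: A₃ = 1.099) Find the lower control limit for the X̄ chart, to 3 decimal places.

465.896

X̄̄ = (476.3 + 474.9 + 481.8 + 475.8 + 472.9 + 474.2 + 472.0 + 475.1) / 8 = 475.3750
s̄ = (9.3 + 5.6 + 7.6 + 7.1 + 10.1 + 8.3 + 11.1 + 9.9) / 8 = 8.6250
LCL = X̄̄ − A₃·s̄ = 475.3750 − 1.099 × 8.6250 = 465.8961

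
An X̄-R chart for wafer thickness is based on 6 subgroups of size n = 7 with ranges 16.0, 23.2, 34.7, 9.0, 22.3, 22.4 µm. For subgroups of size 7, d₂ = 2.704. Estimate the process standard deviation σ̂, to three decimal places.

R̄ = (16.0 + 23.2 + 34.7 + 9.0 + 22.3 + 22.4) / 6 = 21.2667
σ̂ = R̄ / d₂ = 21.2667 / 2.704 = 7.8649

7.865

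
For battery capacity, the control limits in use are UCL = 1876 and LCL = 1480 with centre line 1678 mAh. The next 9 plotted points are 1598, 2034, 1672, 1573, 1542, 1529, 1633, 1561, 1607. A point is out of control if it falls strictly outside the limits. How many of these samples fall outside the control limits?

1

Compare each point to [1480, 1876]: sample 2 = 2034 > UCL.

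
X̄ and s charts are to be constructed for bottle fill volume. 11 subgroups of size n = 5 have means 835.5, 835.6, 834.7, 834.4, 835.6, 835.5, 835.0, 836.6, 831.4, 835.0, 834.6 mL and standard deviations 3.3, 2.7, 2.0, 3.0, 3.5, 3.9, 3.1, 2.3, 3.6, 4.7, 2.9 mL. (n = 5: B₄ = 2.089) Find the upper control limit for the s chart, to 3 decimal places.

s̄ = (3.3 + 2.7 + 2.0 + 3.0 + 3.5 + 3.9 + 3.1 + 2.3 + 3.6 + 4.7 + 2.9) / 11 = 3.1818
UCL_s = B₄·s̄ = 2.089 × 3.1818 = 6.6468

6.647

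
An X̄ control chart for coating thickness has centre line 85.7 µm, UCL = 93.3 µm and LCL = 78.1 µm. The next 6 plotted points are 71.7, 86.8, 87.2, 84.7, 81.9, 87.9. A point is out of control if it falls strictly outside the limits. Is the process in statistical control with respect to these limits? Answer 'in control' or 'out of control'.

out of control

Compare each point to [78.1, 93.3]: sample 1 = 71.7 < LCL.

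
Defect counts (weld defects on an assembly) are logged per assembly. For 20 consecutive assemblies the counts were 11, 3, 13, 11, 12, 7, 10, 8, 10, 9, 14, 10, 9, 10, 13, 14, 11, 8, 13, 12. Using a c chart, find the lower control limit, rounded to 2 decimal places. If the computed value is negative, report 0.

c̄ = (11 + 3 + 13 + 11 + 12 + 7 + 10 + 8 + 10 + 9 + 14 + 10 + 9 + 10 + 13 + 14 + 11 + 8 + 13 + 12) / 20 = 208 / 20 = 10.4000
LCL = c̄ − 3√c̄ = 10.4000 − 3 × 3.2249 = 0.7253

0.73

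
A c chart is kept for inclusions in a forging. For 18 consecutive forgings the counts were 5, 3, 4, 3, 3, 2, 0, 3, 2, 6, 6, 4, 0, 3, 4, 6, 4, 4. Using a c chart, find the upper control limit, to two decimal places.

9.01

c̄ = (5 + 3 + 4 + 3 + 3 + 2 + 0 + 3 + 2 + 6 + 6 + 4 + 0 + 3 + 4 + 6 + 4 + 4) / 18 = 62 / 18 = 3.4444
UCL = c̄ + 3√c̄ = 3.4444 + 3 × √3.4444 = 3.4444 + 3 × 1.8559 = 9.0122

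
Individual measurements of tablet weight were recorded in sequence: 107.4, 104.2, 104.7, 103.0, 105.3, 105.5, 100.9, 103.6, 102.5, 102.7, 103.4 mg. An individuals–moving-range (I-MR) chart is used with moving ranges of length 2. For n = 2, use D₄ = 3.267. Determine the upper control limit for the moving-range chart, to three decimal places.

Moving ranges: 3.2, 0.5, 1.7, 2.3, 0.2, 4.6, 2.7, 1.1, 0.2, 0.7; M̄R̄ = 17.2000 / 10 = 1.7200
UCL_MR = D₄·M̄R̄ = 3.267 × 1.7200 = 5.6192

5.619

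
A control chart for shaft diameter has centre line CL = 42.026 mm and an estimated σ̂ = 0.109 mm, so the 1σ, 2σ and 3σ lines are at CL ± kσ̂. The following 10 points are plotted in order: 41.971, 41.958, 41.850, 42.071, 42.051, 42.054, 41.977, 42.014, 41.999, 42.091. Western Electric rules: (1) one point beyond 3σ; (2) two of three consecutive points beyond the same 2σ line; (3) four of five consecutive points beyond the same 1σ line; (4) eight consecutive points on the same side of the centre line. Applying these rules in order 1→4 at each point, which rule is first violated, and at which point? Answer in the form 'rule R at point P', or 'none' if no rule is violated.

none

Zone of each point (C = within 1σ̂, B = 1σ̂–2σ̂, A = 2σ̂–3σ̂, * = beyond 3σ̂; sign = side of CL): 1:-C, 2:-C, 3:-B, 4:+C, 5:+C, 6:+C, 7:-C, 8:-C, 9:-C, 10:+C
No rule fires across all 10 points.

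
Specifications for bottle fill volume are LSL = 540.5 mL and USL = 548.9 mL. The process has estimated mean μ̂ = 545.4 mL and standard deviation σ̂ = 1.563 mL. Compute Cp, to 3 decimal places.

Cp = (USL − LSL) / (6σ̂) = (548.9 − 540.5) / (6 × 1.563) = 8.4000 / 9.3780 = 0.8957

0.896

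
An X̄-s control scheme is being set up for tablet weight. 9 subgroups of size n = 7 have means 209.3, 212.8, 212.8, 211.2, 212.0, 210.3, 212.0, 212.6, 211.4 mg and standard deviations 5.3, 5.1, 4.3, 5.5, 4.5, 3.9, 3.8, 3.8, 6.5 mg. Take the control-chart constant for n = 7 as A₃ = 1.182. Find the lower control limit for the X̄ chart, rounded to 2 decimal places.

205.99

X̄̄ = (209.3 + 212.8 + 212.8 + 211.2 + 212.0 + 210.3 + 212.0 + 212.6 + 211.4) / 9 = 211.6000
s̄ = (5.3 + 5.1 + 4.3 + 5.5 + 4.5 + 3.9 + 3.8 + 3.8 + 6.5) / 9 = 4.7444
LCL = X̄̄ − A₃·s̄ = 211.6000 − 1.182 × 4.7444 = 205.9921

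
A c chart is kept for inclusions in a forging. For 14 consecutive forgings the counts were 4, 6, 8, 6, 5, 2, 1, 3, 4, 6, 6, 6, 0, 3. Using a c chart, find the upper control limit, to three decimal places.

10.496

c̄ = (4 + 6 + 8 + 6 + 5 + 2 + 1 + 3 + 4 + 6 + 6 + 6 + 0 + 3) / 14 = 60 / 14 = 4.2857
UCL = c̄ + 3√c̄ = 4.2857 + 3 × √4.2857 = 4.2857 + 3 × 2.0702 = 10.4963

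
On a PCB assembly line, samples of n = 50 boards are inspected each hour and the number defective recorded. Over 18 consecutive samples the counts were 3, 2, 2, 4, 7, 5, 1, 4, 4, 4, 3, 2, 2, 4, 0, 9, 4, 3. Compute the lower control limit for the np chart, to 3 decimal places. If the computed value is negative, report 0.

0.000

p̄ = Σdᵢ / (k·n) = 63 / (18 × 50) = 0.07000
LCL = np̄ − 3·√(np̄(1−p̄)) = 3.5000 − 3 × 1.8042 = -1.9125 → 0 (negative, so LCL = 0)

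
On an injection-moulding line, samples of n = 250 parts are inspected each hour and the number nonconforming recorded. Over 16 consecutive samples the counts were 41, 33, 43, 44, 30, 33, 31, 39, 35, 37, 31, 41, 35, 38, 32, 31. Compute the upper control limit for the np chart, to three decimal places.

52.505

p̄ = Σdᵢ / (k·n) = 574 / (16 × 250) = 0.14350
UCL = np̄ + 3·√(np̄(1−p̄)) = 35.8750 + 3 × √(35.8750×0.85650) = 35.8750 + 3 × 5.5432 = 52.5046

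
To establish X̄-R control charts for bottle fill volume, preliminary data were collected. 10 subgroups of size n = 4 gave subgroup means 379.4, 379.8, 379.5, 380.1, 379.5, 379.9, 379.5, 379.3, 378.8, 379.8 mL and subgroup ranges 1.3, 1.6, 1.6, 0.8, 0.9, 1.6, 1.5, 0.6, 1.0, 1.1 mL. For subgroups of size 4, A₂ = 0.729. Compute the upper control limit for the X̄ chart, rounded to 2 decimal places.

380.43

X̄̄ = (379.4 + 379.8 + 379.5 + 380.1 + 379.5 + 379.9 + 379.5 + 379.3 + 378.8 + 379.8) / 10 = 3795.6000 / 10 = 379.5600
R̄ = (1.3 + 1.6 + 1.6 + 0.8 + 0.9 + 1.6 + 1.5 + 0.6 + 1.0 + 1.1) / 10 = 12.0000 / 10 = 1.2000
UCL = X̄̄ + A₂·R̄ = 379.5600 + 0.729 × 1.2000 = 380.4348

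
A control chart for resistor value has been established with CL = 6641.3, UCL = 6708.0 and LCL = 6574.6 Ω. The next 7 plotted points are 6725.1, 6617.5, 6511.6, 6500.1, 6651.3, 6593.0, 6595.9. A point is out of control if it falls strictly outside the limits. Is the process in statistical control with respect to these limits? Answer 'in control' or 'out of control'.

out of control

Compare each point to [6574.6, 6708.0]: sample 1 = 6725.1 > UCL; sample 3 = 6511.6 < LCL; sample 4 = 6500.1 < LCL.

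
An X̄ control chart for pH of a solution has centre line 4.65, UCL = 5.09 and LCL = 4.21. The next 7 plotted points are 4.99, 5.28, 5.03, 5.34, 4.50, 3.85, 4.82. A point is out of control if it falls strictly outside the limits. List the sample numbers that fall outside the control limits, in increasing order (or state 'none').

Compare each point to [4.21, 5.09]: sample 2 = 5.28 > UCL; sample 4 = 5.34 > UCL; sample 6 = 3.85 < LCL.

2, 4, 6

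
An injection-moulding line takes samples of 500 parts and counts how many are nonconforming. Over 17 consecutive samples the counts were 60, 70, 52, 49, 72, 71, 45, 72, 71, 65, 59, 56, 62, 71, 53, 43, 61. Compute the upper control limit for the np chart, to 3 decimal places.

82.615

p̄ = Σdᵢ / (k·n) = 1032 / (17 × 500) = 0.12141
UCL = np̄ + 3·√(np̄(1−p̄)) = 60.7059 + 3 × √(60.7059×0.87859) = 60.7059 + 3 × 7.3031 = 82.6152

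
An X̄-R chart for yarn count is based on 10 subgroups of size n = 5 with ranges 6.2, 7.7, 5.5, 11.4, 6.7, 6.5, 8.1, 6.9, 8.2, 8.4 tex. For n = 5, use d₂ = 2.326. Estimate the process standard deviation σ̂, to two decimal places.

3.25

R̄ = (6.2 + 7.7 + 5.5 + 11.4 + 6.7 + 6.5 + 8.1 + 6.9 + 8.2 + 8.4) / 10 = 7.5600
σ̂ = R̄ / d₂ = 7.5600 / 2.326 = 3.2502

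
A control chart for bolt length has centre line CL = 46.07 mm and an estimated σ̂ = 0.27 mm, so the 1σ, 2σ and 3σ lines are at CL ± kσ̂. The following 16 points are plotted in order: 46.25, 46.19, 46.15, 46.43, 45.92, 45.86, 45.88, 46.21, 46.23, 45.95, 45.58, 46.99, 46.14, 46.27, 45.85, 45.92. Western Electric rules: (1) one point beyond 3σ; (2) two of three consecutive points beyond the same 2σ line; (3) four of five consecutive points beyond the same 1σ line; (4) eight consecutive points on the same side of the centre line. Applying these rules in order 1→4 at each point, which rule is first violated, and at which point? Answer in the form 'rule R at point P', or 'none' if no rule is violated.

rule 1 at point 12

Zone of each point (C = within 1σ̂, B = 1σ̂–2σ̂, A = 2σ̂–3σ̂, * = beyond 3σ̂; sign = side of CL): 1:+C, 2:+C, 3:+C, 4:+B, 5:-C, 6:-C, 7:-C, 8:+C, 9:+C, 10:-C, 11:-B, 12:+*, 13:+C, 14:+C, 15:-C, 16:-C
Rule 1 (one point beyond the 3σ limits) is satisfied at point 12.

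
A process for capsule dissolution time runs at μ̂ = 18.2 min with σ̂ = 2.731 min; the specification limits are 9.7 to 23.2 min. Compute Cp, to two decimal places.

Cp = (USL − LSL) / (6σ̂) = (23.2 − 9.7) / (6 × 2.731) = 13.5000 / 16.3860 = 0.8239

0.82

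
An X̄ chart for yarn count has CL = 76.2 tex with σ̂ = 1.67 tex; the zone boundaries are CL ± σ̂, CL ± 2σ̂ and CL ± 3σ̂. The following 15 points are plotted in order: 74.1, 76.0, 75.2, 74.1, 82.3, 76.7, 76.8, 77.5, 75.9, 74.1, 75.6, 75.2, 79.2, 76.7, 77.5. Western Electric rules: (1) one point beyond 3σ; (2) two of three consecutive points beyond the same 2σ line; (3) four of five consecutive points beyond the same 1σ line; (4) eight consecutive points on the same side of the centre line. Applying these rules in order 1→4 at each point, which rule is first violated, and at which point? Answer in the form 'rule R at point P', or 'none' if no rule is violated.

Zone of each point (C = within 1σ̂, B = 1σ̂–2σ̂, A = 2σ̂–3σ̂, * = beyond 3σ̂; sign = side of CL): 1:-B, 2:-C, 3:-C, 4:-B, 5:+*, 6:+C, 7:+C, 8:+C, 9:-C, 10:-B, 11:-C, 12:-C, 13:+B, 14:+C, 15:+C
Rule 1 (one point beyond the 3σ limits) is satisfied at point 5.

rule 1 at point 5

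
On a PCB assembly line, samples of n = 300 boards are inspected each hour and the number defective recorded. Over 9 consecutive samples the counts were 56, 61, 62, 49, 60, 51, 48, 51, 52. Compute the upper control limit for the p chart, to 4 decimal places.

p̄ = Σdᵢ / (k·n) = 490 / (9 × 300) = 0.18148
UCL = p̄ + 3·√(p̄(1−p̄)/n) = 0.18148 + 3 × √(0.18148×0.81852/300) = 0.18148 + 3 × 0.02225 = 0.24824

0.2482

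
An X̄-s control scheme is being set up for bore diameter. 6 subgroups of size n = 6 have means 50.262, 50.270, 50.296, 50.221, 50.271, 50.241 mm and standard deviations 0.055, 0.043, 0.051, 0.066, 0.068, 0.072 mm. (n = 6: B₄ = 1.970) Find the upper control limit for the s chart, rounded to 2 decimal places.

s̄ = (0.055 + 0.043 + 0.051 + 0.066 + 0.068 + 0.072) / 6 = 0.0592
UCL_s = B₄·s̄ = 1.970 × 0.0592 = 0.1166

0.12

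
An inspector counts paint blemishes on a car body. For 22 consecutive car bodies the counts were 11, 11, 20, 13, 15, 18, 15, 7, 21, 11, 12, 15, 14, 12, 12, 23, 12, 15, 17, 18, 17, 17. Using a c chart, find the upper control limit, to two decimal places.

c̄ = (11 + 11 + 20 + 13 + 15 + 18 + 15 + 7 + 21 + 11 + 12 + 15 + 14 + 12 + 12 + 23 + 12 + 15 + 17 + 18 + 17 + 17) / 22 = 326 / 22 = 14.8182
UCL = c̄ + 3√c̄ = 14.8182 + 3 × √14.8182 = 14.8182 + 3 × 3.8494 = 26.3665

26.37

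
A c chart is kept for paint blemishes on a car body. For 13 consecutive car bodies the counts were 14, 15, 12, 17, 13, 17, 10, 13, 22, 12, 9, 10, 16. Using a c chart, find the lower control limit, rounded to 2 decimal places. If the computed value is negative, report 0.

c̄ = (14 + 15 + 12 + 17 + 13 + 17 + 10 + 13 + 22 + 12 + 9 + 10 + 16) / 13 = 180 / 13 = 13.8462
LCL = c̄ − 3√c̄ = 13.8462 − 3 × 3.7210 = 2.6830

2.68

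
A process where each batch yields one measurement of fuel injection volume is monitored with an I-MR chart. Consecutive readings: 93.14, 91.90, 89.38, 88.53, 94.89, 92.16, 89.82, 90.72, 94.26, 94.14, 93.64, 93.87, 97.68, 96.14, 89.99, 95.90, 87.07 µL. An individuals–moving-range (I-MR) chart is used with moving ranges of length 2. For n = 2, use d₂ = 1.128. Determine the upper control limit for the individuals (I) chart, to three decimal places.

X̄ = (93.14 + 91.90 + 89.38 + 88.53 + 94.89 + 92.16 + 89.82 + 90.72 + 94.26 + 94.14 + 93.64 + 93.87 + 97.68 + 96.14 + 89.99 + 95.90 + 87.07) / 17 = 92.5429
Moving ranges: 1.24, 2.52, 0.85, 6.36, 2.73, 2.34, 0.90, 3.54, 0.12, 0.50, 0.23, 3.81, 1.54, 6.15, 5.91, 8.83; M̄R̄ = 47.5700 / 16 = 2.9731
UCL = X̄ + 3·M̄R̄/d₂ = 92.5429 + 3 × 2.9731 / 1.128 = 100.4502

100.450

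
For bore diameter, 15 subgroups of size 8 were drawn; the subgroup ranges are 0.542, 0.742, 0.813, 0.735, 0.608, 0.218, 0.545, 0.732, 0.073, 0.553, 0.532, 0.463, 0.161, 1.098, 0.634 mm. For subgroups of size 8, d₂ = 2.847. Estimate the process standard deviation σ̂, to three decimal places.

0.198

R̄ = (0.542 + 0.742 + 0.813 + 0.735 + 0.608 + 0.218 + 0.545 + 0.732 + 0.073 + 0.553 + 0.532 + 0.463 + 0.161 + 1.098 + 0.634) / 15 = 0.5633
σ̂ = R̄ / d₂ = 0.5633 / 2.847 = 0.1978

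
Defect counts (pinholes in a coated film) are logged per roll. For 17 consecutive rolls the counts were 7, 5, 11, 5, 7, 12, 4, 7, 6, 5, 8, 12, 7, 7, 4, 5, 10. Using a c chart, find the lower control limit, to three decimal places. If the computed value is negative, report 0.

0.000

c̄ = (7 + 5 + 11 + 5 + 7 + 12 + 4 + 7 + 6 + 5 + 8 + 12 + 7 + 7 + 4 + 5 + 10) / 17 = 122 / 17 = 7.1765
LCL = c̄ − 3√c̄ = 7.1765 − 3 × 2.6789 = -0.8602 → 0 (cannot be negative)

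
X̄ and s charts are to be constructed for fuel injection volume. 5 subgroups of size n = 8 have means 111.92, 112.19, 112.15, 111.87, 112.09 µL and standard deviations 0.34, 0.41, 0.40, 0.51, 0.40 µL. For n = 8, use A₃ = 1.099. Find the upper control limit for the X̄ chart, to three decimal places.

112.497

X̄̄ = (111.92 + 112.19 + 112.15 + 111.87 + 112.09) / 5 = 112.0440
s̄ = (0.34 + 0.41 + 0.40 + 0.51 + 0.40) / 5 = 0.4120
UCL = X̄̄ + A₃·s̄ = 112.0440 + 1.099 × 0.4120 = 112.4968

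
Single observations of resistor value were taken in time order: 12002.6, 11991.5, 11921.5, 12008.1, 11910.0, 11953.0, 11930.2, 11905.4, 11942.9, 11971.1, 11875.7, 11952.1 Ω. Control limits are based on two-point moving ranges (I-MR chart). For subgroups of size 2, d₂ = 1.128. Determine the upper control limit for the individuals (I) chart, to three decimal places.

X̄ = (12002.6 + 11991.5 + 11921.5 + 12008.1 + 11910.0 + 11953.0 + 11930.2 + 11905.4 + 11942.9 + 11971.1 + 11875.7 + 11952.1) / 12 = 11947.0083
Moving ranges: 11.1, 70.0, 86.6, 98.1, 43.0, 22.8, 24.8, 37.5, 28.2, 95.4, 76.4; M̄R̄ = 593.9000 / 11 = 53.9909
UCL = X̄ + 3·M̄R̄/d₂ = 11947.0083 + 3 × 53.9909 / 1.128 = 12090.6012

12090.601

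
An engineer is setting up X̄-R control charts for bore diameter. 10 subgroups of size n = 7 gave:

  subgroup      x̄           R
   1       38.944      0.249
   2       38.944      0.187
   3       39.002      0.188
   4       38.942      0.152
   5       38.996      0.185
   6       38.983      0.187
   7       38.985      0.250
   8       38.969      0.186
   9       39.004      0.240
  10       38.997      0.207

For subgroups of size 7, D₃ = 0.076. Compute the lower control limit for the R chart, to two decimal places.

0.02

R̄ = (0.249 + 0.187 + 0.188 + 0.152 + 0.185 + 0.187 + 0.250 + 0.186 + 0.240 + 0.207) / 10 = 2.0310 / 10 = 0.2031
LCL_R = D₃·R̄ = 0.076 × 0.2031 = 0.0154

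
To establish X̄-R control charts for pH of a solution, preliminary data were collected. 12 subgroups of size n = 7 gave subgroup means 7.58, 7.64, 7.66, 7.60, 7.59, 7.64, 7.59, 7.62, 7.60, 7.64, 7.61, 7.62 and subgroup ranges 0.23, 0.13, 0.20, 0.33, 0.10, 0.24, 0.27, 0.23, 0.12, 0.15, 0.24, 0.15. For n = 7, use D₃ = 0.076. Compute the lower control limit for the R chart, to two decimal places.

R̄ = (0.23 + 0.13 + 0.20 + 0.33 + 0.10 + 0.24 + 0.27 + 0.23 + 0.12 + 0.15 + 0.24 + 0.15) / 12 = 2.3900 / 12 = 0.1992
LCL_R = D₃·R̄ = 0.076 × 0.1992 = 0.0151

0.02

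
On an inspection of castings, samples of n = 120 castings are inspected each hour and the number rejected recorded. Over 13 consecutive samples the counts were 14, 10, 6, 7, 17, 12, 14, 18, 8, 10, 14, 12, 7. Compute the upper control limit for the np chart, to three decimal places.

21.121

p̄ = Σdᵢ / (k·n) = 149 / (13 × 120) = 0.09551
UCL = np̄ + 3·√(np̄(1−p̄)) = 11.4615 + 3 × √(11.4615×0.90449) = 11.4615 + 3 × 3.2198 = 21.1208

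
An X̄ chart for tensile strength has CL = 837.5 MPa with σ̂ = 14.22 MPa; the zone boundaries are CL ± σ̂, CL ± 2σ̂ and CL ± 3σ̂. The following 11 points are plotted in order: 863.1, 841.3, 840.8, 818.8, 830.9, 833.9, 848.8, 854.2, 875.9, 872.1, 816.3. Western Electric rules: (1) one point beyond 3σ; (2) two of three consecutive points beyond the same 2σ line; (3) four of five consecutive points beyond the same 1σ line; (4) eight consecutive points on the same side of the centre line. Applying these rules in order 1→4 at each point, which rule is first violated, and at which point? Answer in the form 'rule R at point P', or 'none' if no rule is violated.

Zone of each point (C = within 1σ̂, B = 1σ̂–2σ̂, A = 2σ̂–3σ̂, * = beyond 3σ̂; sign = side of CL): 1:+B, 2:+C, 3:+C, 4:-B, 5:-C, 6:-C, 7:+C, 8:+B, 9:+A, 10:+A, 11:-B
Rule 2 (two of three consecutive points beyond the same 2σ limit) is satisfied at point 10.

rule 2 at point 10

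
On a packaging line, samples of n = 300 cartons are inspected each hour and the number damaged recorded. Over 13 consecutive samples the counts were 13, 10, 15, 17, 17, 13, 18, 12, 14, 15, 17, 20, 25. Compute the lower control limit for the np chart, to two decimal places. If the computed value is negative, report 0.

p̄ = Σdᵢ / (k·n) = 206 / (13 × 300) = 0.05282
LCL = np̄ − 3·√(np̄(1−p̄)) = 15.8462 − 3 × 3.8742 = 4.2237

4.22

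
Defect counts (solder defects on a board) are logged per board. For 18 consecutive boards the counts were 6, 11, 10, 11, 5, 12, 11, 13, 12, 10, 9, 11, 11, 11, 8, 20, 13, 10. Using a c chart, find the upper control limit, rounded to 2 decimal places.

c̄ = (6 + 11 + 10 + 11 + 5 + 12 + 11 + 13 + 12 + 10 + 9 + 11 + 11 + 11 + 8 + 20 + 13 + 10) / 18 = 194 / 18 = 10.7778
UCL = c̄ + 3√c̄ = 10.7778 + 3 × √10.7778 = 10.7778 + 3 × 3.2830 = 20.6266

20.63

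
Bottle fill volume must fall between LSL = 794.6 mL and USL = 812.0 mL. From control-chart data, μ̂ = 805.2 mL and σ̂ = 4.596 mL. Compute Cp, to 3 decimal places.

0.631

Cp = (USL − LSL) / (6σ̂) = (812.0 − 794.6) / (6 × 4.596) = 17.4000 / 27.5760 = 0.6310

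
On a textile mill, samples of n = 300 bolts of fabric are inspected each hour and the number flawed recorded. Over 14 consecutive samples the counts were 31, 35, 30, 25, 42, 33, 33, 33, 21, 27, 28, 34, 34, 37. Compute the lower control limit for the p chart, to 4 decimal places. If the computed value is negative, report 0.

p̄ = Σdᵢ / (k·n) = 443 / (14 × 300) = 0.10548
LCL = p̄ − 3·√(p̄(1−p̄)/n) = 0.10548 − 3 × 0.01773 = 0.05227

0.0523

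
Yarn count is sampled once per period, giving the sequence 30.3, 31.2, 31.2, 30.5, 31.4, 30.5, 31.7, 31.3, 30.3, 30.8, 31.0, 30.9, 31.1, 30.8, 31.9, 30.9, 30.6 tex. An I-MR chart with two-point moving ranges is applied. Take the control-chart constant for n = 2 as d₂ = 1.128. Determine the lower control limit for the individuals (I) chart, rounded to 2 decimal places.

X̄ = (30.3 + 31.2 + 31.2 + 30.5 + 31.4 + 30.5 + 31.7 + 31.3 + 30.3 + 30.8 + 31.0 + 30.9 + 31.1 + 30.8 + 31.9 + 30.9 + 30.6) / 17 = 30.9647
Moving ranges: 0.9, 0.0, 0.7, 0.9, 0.9, 1.2, 0.4, 1.0, 0.5, 0.2, 0.1, 0.2, 0.3, 1.1, 1.0, 0.3; M̄R̄ = 9.7000 / 16 = 0.6062
LCL = X̄ − 3·M̄R̄/d₂ = 30.9647 − 3 × 0.6062 / 1.128 = 29.3523

29.35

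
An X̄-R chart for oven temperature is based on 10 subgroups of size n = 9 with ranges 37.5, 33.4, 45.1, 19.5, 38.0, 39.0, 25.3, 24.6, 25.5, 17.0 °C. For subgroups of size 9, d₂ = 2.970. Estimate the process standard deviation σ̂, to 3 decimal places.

R̄ = (37.5 + 33.4 + 45.1 + 19.5 + 38.0 + 39.0 + 25.3 + 24.6 + 25.5 + 17.0) / 10 = 30.4900
σ̂ = R̄ / d₂ = 30.4900 / 2.970 = 10.2660

10.266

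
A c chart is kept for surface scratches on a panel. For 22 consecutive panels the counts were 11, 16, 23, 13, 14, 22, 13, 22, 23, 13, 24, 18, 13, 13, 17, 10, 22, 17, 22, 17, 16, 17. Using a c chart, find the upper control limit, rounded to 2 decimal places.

29.49

c̄ = (11 + 16 + 23 + 13 + 14 + 22 + 13 + 22 + 23 + 13 + 24 + 18 + 13 + 13 + 17 + 10 + 22 + 17 + 22 + 17 + 16 + 17) / 22 = 376 / 22 = 17.0909
UCL = c̄ + 3√c̄ = 17.0909 + 3 × √17.0909 = 17.0909 + 3 × 4.1341 = 29.4933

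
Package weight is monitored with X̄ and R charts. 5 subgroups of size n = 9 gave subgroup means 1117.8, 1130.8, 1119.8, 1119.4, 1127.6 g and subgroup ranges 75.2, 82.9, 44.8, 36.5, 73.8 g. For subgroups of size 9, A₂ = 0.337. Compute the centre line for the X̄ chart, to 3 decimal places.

X̄̄ = (1117.8 + 1130.8 + 1119.8 + 1119.4 + 1127.6) / 5 = 5615.4000 / 5 = 1123.0800
CL = X̄̄ = 1123.0800

1123.080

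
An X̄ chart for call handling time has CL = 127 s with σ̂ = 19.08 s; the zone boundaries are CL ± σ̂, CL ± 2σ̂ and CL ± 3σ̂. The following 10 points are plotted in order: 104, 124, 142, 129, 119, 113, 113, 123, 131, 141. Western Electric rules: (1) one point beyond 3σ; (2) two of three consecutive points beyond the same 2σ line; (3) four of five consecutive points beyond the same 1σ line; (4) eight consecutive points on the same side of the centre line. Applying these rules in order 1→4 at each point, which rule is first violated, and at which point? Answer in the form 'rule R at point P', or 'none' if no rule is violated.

Zone of each point (C = within 1σ̂, B = 1σ̂–2σ̂, A = 2σ̂–3σ̂, * = beyond 3σ̂; sign = side of CL): 1:-B, 2:-C, 3:+C, 4:+C, 5:-C, 6:-C, 7:-C, 8:-C, 9:+C, 10:+C
No rule fires across all 10 points.

none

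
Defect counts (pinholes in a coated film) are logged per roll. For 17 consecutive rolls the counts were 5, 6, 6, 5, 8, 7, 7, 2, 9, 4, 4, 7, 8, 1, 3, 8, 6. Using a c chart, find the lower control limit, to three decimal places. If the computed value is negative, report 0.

0.000

c̄ = (5 + 6 + 6 + 5 + 8 + 7 + 7 + 2 + 9 + 4 + 4 + 7 + 8 + 1 + 3 + 8 + 6) / 17 = 96 / 17 = 5.6471
LCL = c̄ − 3√c̄ = 5.6471 − 3 × 2.3764 = -1.4820 → 0 (cannot be negative)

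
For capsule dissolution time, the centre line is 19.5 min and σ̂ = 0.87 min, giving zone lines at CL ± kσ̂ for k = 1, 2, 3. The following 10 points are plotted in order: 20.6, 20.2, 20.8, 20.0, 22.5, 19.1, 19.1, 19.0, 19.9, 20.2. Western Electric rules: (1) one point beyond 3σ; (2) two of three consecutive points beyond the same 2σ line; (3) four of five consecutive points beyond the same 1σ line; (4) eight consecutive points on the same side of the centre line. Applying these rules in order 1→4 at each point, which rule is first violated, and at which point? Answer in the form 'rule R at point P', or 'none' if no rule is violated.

rule 1 at point 5

Zone of each point (C = within 1σ̂, B = 1σ̂–2σ̂, A = 2σ̂–3σ̂, * = beyond 3σ̂; sign = side of CL): 1:+B, 2:+C, 3:+B, 4:+C, 5:+*, 6:-C, 7:-C, 8:-C, 9:+C, 10:+C
Rule 1 (one point beyond the 3σ limits) is satisfied at point 5.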